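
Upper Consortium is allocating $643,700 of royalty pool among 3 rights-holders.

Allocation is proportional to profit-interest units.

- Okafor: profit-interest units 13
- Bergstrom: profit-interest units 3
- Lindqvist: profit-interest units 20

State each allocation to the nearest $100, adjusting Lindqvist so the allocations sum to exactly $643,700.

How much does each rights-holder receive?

Sum of profit-interest units: 36.
Raw shares: Okafor 13/36 × $643,700 = 232,447.22; Bergstrom 3/36 × $643,700 = 53,641.67; Lindqvist 20/36 × $643,700 = 357,611.11.
Rounded to nearest $100: Okafor $232,400; Bergstrom $53,600; Lindqvist $357,600. Sum = $643,600.
Difference $643,700 − $643,600 = +$100 applied to Lindqvist: Lindqvist becomes $357,700.

Okafor: $232,400 · Bergstrom: $53,600 · Lindqvist: $357,700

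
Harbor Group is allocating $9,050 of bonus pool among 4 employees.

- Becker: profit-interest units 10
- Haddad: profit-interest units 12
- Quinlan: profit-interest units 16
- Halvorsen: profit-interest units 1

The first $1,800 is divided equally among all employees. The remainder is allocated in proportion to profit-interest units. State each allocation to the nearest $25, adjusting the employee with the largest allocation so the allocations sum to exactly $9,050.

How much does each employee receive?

Becker: $2,300 | Haddad: $2,675 | Quinlan: $3,450 | Halvorsen: $625

Equal tier: $1,800 ÷ 4 = $450 apiece.
Remainder $7,250 by profit-interest units (total 39): Becker 1,858.97 → $1,850; Haddad 2,230.77 → $2,225; Quinlan 2,974.36 → $2,975; Halvorsen 185.90 → $175.
Rounding difference +$25 on remainder applied to Quinlan.
Totals: Becker $450 + $1,850 = $2,300; Haddad $450 + $2,225 = $2,675; Quinlan $450 + $3,000 = $3,450; Halvorsen $450 + $175 = $625.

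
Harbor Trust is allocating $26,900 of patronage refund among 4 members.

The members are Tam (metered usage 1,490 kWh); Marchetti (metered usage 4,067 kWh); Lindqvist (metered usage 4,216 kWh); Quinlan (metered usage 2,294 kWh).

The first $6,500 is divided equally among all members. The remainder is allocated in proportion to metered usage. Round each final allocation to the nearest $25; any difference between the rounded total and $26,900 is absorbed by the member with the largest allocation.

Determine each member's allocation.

Tam: $4,150; Marchetti: $8,500; Lindqvist: $8,750; Quinlan: $5,500

First tranche $6,500 split equally: $1,625 each.
Remainder $20,400 by metered usage (total 12,067): Tam 2,518.94 → $2,525; Marchetti 6,875.51 → $6,875; Lindqvist 7,127.41 → $7,125; Quinlan 3,878.15 → $3,875.
Totals: Tam $1,625 + $2,525 = $4,150; Marchetti $1,625 + $6,875 = $8,500; Lindqvist $1,625 + $7,125 = $8,750; Quinlan $1,625 + $3,875 = $5,500.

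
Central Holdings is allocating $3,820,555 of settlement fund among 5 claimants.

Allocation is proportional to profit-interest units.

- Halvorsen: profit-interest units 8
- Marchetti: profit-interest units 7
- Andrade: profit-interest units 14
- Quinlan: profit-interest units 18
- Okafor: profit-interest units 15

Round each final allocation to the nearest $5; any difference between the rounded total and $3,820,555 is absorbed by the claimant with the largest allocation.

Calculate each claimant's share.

Halvorsen: $492,975 | Marchetti: $431,355 | Andrade: $862,705 | Quinlan: $1,109,190 | Okafor: $924,330

Sum of profit-interest units: 62.
Proportional shares: Halvorsen 8/62 × $3,820,555 = 492,974.84; Marchetti 7/62 × $3,820,555 = 431,352.98; Andrade 14/62 × $3,820,555 = 862,705.97; Quinlan 18/62 × $3,820,555 = 1,109,193.39; Okafor 15/62 × $3,820,555 = 924,327.82.
Rounded to nearest $5: Halvorsen $492,975; Marchetti $431,355; Andrade $862,705; Quinlan $1,109,195; Okafor $924,330. Sum = $3,820,560.
Difference $3,820,555 − $3,820,560 = −$5 applied to largest allocation (Quinlan): Quinlan becomes $1,109,190.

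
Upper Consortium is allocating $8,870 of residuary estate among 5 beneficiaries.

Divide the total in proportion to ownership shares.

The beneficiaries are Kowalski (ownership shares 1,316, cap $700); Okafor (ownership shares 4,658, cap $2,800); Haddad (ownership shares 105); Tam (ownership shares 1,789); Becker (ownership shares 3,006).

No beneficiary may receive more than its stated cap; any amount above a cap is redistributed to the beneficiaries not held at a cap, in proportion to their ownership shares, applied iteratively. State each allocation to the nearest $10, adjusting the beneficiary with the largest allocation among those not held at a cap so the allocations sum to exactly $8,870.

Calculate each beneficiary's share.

Total ownership shares = 10,874.
Pro-rata shares before constraints: Kowalski 1,073.47; Okafor 3,799.56; Haddad 85.65; Tam 1,459.30; Becker 2,452.02.
Capped: Kowalski ($700), Okafor ($2,800); remaining pool $5,370 reallocated over remaining ownership shares 4,900.
Redistributed shares: Haddad 115.07 → $120; Tam 1,960.60 → $1,960; Becker 3,294.33 → $3,290.

Kowalski: $700; Okafor: $2,800; Haddad: $120; Tam: $1,960; Becker: $3,290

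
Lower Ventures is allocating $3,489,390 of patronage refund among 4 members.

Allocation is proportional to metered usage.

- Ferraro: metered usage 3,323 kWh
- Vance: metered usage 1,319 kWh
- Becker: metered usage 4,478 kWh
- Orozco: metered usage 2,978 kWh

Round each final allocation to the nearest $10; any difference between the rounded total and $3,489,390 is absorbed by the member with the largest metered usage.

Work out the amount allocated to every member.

Ferraro: $958,440 · Vance: $380,440 · Becker: $1,291,570 · Orozco: $858,940

Total metered usage = 12,098.
Unrounded shares: Ferraro 3,323/12,098 × $3,489,390 = 958,442.96; Vance 1,319/12,098 × $3,489,390 = 380,435.23; Becker 4,478/12,098 × $3,489,390 = 1,291,576.16; Orozco 2,978/12,098 × $3,489,390 = 858,935.64.
At nearest $10: Ferraro $958,440; Vance $380,440; Becker $1,291,580; Orozco $858,940. Sum = $3,489,400.
Difference $3,489,390 − $3,489,400 = −$10 applied to largest metered usage (Becker): Becker becomes $1,291,570.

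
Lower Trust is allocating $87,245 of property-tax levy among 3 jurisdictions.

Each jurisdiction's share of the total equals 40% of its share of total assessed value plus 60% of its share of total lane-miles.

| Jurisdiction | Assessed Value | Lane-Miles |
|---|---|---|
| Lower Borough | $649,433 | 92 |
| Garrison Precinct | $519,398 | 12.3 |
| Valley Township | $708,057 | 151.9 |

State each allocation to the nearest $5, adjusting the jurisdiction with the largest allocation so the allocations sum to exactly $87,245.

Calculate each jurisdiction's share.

Lower Borough: $30,875 · Garrison Precinct: $12,170 · Valley Township: $44,200

Assessed value total 1,876,888; lane-miles total 256.2.
Blended shares (40% assessed value + 60% lane-miles): Lower Borough 0.3539; Garrison Precinct 0.1395; Valley Township 0.5066.
Pro-rata amounts: Lower Borough 30,872.78; Garrison Precinct 12,170.60; Valley Township 44,201.63.
After rounding ($5): Lower Borough $30,875; Garrison Precinct $12,170; Valley Township $44,200. Sum = $87,245.
Sum already equals the total — no adjustment.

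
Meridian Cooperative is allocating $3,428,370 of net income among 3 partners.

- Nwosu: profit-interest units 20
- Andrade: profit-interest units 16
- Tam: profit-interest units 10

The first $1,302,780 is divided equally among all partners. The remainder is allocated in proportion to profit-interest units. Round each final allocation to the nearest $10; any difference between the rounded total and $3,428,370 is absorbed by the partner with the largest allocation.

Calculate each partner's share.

$1,302,780 shared equally gives $434,260 per partner.
Remainder $2,125,590 by profit-interest units (total 46): Nwosu 924,169.57 → $924,170; Andrade 739,335.65 → $739,340; Tam 462,084.78 → $462,080.
Totals: Nwosu $434,260 + $924,170 = $1,358,430; Andrade $434,260 + $739,340 = $1,173,600; Tam $434,260 + $462,080 = $896,340.

Nwosu: $1,358,430; Andrade: $1,173,600; Tam: $896,340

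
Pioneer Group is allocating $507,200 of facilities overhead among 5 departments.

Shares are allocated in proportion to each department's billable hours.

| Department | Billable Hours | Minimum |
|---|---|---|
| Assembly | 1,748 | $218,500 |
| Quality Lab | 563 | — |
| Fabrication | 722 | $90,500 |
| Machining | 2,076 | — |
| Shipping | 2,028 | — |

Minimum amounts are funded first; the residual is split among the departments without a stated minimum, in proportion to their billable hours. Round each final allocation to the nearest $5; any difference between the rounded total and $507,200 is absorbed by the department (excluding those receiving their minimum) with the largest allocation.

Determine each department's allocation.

Assembly: $218,500 · Quality Lab: $23,910 · Fabrication: $90,500 · Machining: $88,165 · Shipping: $86,125

Minimums first: Assembly $218,500; Fabrication $90,500. Residual $198,200.
Residual split over remaining billable hours 4,667: Quality Lab 23,909.71 → $23,910; Machining 88,164.39 → $88,165; Shipping 86,125.91 → $86,125.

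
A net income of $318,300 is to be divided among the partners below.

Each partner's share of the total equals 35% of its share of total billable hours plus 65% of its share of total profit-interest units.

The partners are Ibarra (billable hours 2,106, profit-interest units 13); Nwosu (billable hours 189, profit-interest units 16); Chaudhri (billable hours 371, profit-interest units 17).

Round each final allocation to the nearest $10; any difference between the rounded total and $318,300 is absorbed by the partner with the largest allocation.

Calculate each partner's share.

Billable hours total 2,666; profit-interest units total 46.
Blended shares (35% billable hours + 65% profit-interest units): Ibarra 0.4602; Nwosu 0.2509; Chaudhri 0.2889.
Pro-rata amounts: Ibarra 146,474.43; Nwosu 79,861.28; Chaudhri 91,964.29.
Rounded to nearest $10: Ibarra $146,470; Nwosu $79,860; Chaudhri $91,960. Sum = $318,290.
Difference $318,300 − $318,290 = +$10 applied to largest allocation (Ibarra): Ibarra becomes $146,480.

Ibarra: $146,480 · Nwosu: $79,860 · Chaudhri: $91,960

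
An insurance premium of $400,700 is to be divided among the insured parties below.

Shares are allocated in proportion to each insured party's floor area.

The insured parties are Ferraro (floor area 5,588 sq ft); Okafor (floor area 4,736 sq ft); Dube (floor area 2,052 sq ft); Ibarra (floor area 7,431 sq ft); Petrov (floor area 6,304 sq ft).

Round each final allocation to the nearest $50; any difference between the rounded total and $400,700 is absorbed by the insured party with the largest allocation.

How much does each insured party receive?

Ferraro: $85,750 · Okafor: $72,700 · Dube: $31,500 · Ibarra: $114,000 · Petrov: $96,750

Total floor area = 26,111.
Proportional shares: Ferraro 5,588/26,111 × $400,700 = 85,753.58; Okafor 4,736/26,111 × $400,700 = 72,678.76; Dube 2,052/26,111 × $400,700 = 31,490.04; Ibarra 7,431/26,111 × $400,700 = 114,036.30; Petrov 6,304/26,111 × $400,700 = 96,741.33.
After rounding ($50): Ferraro $85,750; Okafor $72,700; Dube $31,500; Ibarra $114,050; Petrov $96,750. Sum = $400,750.
Difference $400,700 − $400,750 = −$50 applied to largest allocation (Ibarra): Ibarra becomes $114,000.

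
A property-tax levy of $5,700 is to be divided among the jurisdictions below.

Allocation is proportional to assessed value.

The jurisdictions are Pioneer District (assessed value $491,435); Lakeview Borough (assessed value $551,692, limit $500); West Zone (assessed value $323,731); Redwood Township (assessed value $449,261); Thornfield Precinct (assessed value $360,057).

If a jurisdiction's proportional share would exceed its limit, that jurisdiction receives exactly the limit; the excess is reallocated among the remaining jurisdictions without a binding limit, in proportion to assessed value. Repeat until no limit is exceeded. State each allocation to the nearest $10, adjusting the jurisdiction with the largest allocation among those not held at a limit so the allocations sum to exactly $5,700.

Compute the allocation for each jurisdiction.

Total assessed value = 2,176,176.
Unconstrained shares: Pioneer District 1,287.20; Lakeview Borough 1,445.03; West Zone 847.94; Redwood Township 1,176.74; Thornfield Precinct 943.09.
Cap binds for Lakeview Borough ($500); remaining pool $5,200 reallocated over remaining assessed value 1,624,484.
Redistributed shares: Pioneer District 1,573.09 → $1,570; West Zone 1,036.27 → $1,040; Redwood Township 1,438.09 → $1,440; Thornfield Precinct 1,152.55 → $1,150.

Pioneer District: $1,570; Lakeview Borough: $500; West Zone: $1,040; Redwood Township: $1,440; Thornfield Precinct: $1,150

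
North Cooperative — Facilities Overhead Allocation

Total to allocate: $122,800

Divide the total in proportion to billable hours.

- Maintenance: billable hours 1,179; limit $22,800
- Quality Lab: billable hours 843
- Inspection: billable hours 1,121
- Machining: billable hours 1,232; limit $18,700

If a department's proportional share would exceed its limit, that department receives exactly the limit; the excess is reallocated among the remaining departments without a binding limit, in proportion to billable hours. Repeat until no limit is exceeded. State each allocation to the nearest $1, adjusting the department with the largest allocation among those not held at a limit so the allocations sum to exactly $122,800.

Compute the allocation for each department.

Maintenance: $22,800 | Quality Lab: $34,896 | Inspection: $46,404 | Machining: $18,700

Total billable hours = 4,375.
Unconstrained shares: Maintenance 33,092.85; Quality Lab 23,661.81; Inspection 31,464.87; Machining 34,580.48.
Cap binds for Maintenance ($22,800), Machining ($18,700); balance $81,300 reallocated over remaining billable hours 1,964.
Remaining shares: Quality Lab 34,896.08 → $34,896; Inspection 46,403.92 → $46,404.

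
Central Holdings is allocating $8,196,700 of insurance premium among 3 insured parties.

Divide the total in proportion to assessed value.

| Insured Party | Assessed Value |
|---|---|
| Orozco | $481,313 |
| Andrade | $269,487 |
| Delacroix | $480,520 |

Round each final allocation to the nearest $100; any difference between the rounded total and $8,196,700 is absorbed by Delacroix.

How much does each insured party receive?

Combined assessed value = 1,231,320.
Unrounded shares: Orozco 481,313/1,231,320 × $8,196,700 = 3,204,023.54; Andrade 269,487/1,231,320 × $8,196,700 = 1,793,931.79; Delacroix 480,520/1,231,320 × $8,196,700 = 3,198,744.67.
At nearest $100: Orozco $3,204,000; Andrade $1,793,900; Delacroix $3,198,700. Sum = $8,196,600.
Difference $8,196,700 − $8,196,600 = +$100 applied to Delacroix: Delacroix becomes $3,198,800.

Orozco: $3,204,000; Andrade: $1,793,900; Delacroix: $3,198,800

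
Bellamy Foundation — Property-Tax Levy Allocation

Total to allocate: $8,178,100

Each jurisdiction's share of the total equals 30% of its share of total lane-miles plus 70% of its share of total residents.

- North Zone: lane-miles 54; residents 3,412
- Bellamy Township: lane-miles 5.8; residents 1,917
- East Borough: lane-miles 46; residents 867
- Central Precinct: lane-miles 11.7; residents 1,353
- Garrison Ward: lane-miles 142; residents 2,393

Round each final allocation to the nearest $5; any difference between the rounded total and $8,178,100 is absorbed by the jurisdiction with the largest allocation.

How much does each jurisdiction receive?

Totals — lane-miles 259.5, residents 9,942.
Combined weights (30% lane-miles + 70% residents): North Zone 0.3027; Bellamy Township 0.1417; East Borough 0.1142; Central Precinct 0.1088; Garrison Ward 0.3326.
Pro-rata amounts: North Zone 2,475,192.73; Bellamy Township 1,158,657.22; East Borough 934,129.13; Central Precinct 889,683.51; Garrison Ward 2,720,437.41.
After rounding ($5): North Zone $2,475,195; Bellamy Township $1,158,655; East Borough $934,130; Central Precinct $889,685; Garrison Ward $2,720,435. Sum = $8,178,100.
Sum already equals the total — no adjustment.

North Zone: $2,475,195 · Bellamy Township: $1,158,655 · East Borough: $934,130 · Central Precinct: $889,685 · Garrison Ward: $2,720,435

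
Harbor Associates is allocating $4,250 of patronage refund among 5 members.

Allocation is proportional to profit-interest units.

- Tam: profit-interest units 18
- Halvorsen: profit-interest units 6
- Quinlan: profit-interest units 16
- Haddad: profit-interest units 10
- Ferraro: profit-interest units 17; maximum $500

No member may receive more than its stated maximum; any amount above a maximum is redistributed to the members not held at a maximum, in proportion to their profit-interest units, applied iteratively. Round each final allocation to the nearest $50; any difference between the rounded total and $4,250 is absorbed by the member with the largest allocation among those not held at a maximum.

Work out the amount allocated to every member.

Profit-interest units total: 67.
Proportional shares (ignoring caps): Tam 1,141.79; Halvorsen 380.60; Quinlan 1,014.93; Haddad 634.33; Ferraro 1,078.36.
Cap binds for Ferraro ($500); balance $3,750 reallocated over remaining profit-interest units 50.
Redistributed shares: Tam 1,350.00 → $1,350; Halvorsen 450.00 → $450; Quinlan 1,200.00 → $1,200; Haddad 750.00 → $750.

Tam: $1,350 · Halvorsen: $450 · Quinlan: $1,200 · Haddad: $750 · Ferraro: $500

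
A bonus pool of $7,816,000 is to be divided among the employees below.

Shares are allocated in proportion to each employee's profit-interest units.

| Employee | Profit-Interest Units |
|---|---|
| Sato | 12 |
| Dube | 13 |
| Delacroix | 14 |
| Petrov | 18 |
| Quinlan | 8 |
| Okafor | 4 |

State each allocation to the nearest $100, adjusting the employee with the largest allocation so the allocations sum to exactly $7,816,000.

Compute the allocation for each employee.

Sato: $1,359,300 · Dube: $1,472,600 · Delacroix: $1,585,900 · Petrov: $2,038,900 · Quinlan: $906,200 · Okafor: $453,100

Combined profit-interest units = 69.
Pro-rata amounts: Sato 12/69 × $7,816,000 = 1,359,304.35; Dube 13/69 × $7,816,000 = 1,472,579.71; Delacroix 14/69 × $7,816,000 = 1,585,855.07; Petrov 18/69 × $7,816,000 = 2,038,956.52; Quinlan 8/69 × $7,816,000 = 906,202.90; Okafor 4/69 × $7,816,000 = 453,101.45.
After rounding ($100): Sato $1,359,300; Dube $1,472,600; Delacroix $1,585,900; Petrov $2,039,000; Quinlan $906,200; Okafor $453,100. Sum = $7,816,100.
Difference $7,816,000 − $7,816,100 = −$100 applied to largest allocation (Petrov): Petrov becomes $2,038,900.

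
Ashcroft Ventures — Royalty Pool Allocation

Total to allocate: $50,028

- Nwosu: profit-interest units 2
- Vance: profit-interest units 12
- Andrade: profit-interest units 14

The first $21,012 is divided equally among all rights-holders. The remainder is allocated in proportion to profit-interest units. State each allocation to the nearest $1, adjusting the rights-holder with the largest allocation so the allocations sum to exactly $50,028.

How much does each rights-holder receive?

Equal tier: $21,012 ÷ 3 = $7,004 apiece.
Remainder $29,016 by profit-interest units (total 28): Nwosu 2,072.57 → $2,073; Vance 12,435.43 → $12,435; Andrade 14,508.00 → $14,508.
Totals: Nwosu $7,004 + $2,073 = $9,077; Vance $7,004 + $12,435 = $19,439; Andrade $7,004 + $14,508 = $21,512.

Nwosu: $9,077; Vance: $19,439; Andrade: $21,512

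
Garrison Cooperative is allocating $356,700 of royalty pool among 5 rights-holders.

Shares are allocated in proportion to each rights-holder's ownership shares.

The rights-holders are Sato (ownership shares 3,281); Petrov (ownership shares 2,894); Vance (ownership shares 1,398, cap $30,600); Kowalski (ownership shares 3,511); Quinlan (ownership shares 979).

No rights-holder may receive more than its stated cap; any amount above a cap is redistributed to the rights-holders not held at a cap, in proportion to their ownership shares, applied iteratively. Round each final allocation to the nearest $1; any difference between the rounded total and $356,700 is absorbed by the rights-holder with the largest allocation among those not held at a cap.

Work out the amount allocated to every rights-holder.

Sato: $100,322 | Petrov: $88,489 | Vance: $30,600 | Kowalski: $107,354 | Quinlan: $29,935

Total ownership shares = 12,063.
Pro-rata shares before constraints: Sato 97,018.38; Petrov 85,574.88; Vance 41,338.52; Kowalski 103,819.42; Quinlan 28,948.79.
Capped: Vance ($30,600); balance $326,100 reallocated over remaining ownership shares 10,665.
Shares after redistribution: Sato 100,322.00 → $100,322; Petrov 88,488.83 → $88,489; Kowalski 107,354.63 → $107,355; Quinlan 29,934.54 → $29,935.
Rounding difference −$1 applied to Kowalski → $107,354.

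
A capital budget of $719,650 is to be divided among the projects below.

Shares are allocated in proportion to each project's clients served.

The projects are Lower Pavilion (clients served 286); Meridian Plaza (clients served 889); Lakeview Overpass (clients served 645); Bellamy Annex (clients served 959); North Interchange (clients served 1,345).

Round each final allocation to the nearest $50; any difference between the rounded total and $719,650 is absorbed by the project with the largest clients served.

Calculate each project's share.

Lower Pavilion: $49,900 | Meridian Plaza: $155,150 | Lakeview Overpass: $112,550 | Bellamy Annex: $167,350 | North Interchange: $234,700

Sum of clients served: 286 + 889 + 645 + 959 + 1,345 = 4,124.
Proportional shares: Lower Pavilion 49,907.83; Meridian Plaza 155,133.09; Lakeview Overpass 112,554.38; Bellamy Annex 167,348.29; North Interchange 234,706.41.
Rounded to nearest $50: Lower Pavilion $49,900; Meridian Plaza $155,150; Lakeview Overpass $112,550; Bellamy Annex $167,350; North Interchange $234,700. Sum = $719,650.
Rounded total matches; no reconciliation needed.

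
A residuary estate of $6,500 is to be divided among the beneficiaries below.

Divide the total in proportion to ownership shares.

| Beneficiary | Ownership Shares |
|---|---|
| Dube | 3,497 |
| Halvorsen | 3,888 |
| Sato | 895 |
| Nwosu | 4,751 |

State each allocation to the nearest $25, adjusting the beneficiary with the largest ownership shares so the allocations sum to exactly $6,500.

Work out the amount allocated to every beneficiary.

Ownership shares total: 3,497 + 3,888 + 895 + 4,751 = 13,031.
Pro-rata amounts: Dube 1,744.34; Halvorsen 1,939.38; Sato 446.44; Nwosu 2,369.85.
At nearest $25: Dube $1,750; Halvorsen $1,950; Sato $450; Nwosu $2,375. Sum = $6,525.
Difference $6,500 − $6,525 = −$25 applied to largest ownership shares (Nwosu): Nwosu becomes $2,350.

Dube: $1,750 | Halvorsen: $1,950 | Sato: $450 | Nwosu: $2,350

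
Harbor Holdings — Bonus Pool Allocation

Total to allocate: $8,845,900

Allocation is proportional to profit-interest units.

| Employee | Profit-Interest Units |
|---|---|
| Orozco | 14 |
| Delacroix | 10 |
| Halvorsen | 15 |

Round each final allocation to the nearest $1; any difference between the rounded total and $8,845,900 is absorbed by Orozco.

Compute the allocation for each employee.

Combined profit-interest units = 39.
Proportional shares: Orozco 14/39 × $8,845,900 = 3,175,451.28; Delacroix 10/39 × $8,845,900 = 2,268,179.49; Halvorsen 15/39 × $8,845,900 = 3,402,269.23.
At nearest $1: Orozco $3,175,451; Delacroix $2,268,179; Halvorsen $3,402,269. Sum = $8,845,899.
Difference $8,845,900 − $8,845,899 = +$1 applied to Orozco: Orozco becomes $3,175,452.

Orozco: $3,175,452 · Delacroix: $2,268,179 · Halvorsen: $3,402,269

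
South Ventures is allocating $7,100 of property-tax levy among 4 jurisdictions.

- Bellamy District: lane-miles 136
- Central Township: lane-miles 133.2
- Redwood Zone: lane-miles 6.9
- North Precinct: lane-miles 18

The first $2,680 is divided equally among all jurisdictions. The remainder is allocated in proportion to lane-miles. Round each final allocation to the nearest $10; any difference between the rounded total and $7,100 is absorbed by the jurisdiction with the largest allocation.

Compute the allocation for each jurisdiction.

Bellamy District: $2,720 · Central Township: $2,670 · Redwood Zone: $770 · North Precinct: $940

$2,680 shared equally gives $670 per jurisdiction.
Remainder $4,420 by lane-miles (total 294.1): Bellamy District 2,043.93 → $2,040; Central Township 2,001.85 → $2,000; Redwood Zone 103.70 → $100; North Precinct 270.52 → $270.
Rounding difference +$10 on remainder applied to Bellamy District.
Totals: Bellamy District $670 + $2,050 = $2,720; Central Township $670 + $2,000 = $2,670; Redwood Zone $670 + $100 = $770; North Precinct $670 + $270 = $940.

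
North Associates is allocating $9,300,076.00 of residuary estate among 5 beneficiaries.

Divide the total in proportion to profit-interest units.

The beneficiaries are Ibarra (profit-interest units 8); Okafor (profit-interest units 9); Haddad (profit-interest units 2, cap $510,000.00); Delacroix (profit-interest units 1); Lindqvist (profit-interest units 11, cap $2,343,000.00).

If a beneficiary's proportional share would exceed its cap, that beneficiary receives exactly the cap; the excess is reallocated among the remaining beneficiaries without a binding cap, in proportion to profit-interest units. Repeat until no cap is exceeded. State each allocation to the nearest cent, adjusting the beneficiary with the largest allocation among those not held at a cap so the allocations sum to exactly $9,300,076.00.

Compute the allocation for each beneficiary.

Sum of profit-interest units: 31.
Proportional shares (ignoring caps): Ibarra 2,400,019.6129; Okafor 2,700,022.0645; Haddad 600,004.9032; Delacroix 300,002.4516; Lindqvist 3,300,026.9677.
Held at cap: Haddad ($510,000.00), Lindqvist ($2,343,000.00); remaining pool $6,447,076.00 reallocated over remaining profit-interest units 18.
Remaining shares: Ibarra 2,865,367.1111 → $2,865,367.11; Okafor 3,223,538.0000 → $3,223,538.00; Delacroix 358,170.8889 → $358,170.89.

Ibarra: $2,865,367.11 · Okafor: $3,223,538.00 · Haddad: $510,000.00 · Delacroix: $358,170.89 · Lindqvist: $2,343,000.00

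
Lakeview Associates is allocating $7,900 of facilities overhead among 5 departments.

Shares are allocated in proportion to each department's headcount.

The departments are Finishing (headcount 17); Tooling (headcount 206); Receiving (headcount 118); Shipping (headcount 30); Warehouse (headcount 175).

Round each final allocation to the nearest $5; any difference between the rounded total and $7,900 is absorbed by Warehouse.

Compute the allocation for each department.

Finishing: $245 · Tooling: $2,980 · Receiving: $1,705 · Shipping: $435 · Warehouse: $2,535

Combined headcount = 546.
Unrounded shares: Finishing 17/546 × $7,900 = 245.97; Tooling 206/546 × $7,900 = 2,980.59; Receiving 118/546 × $7,900 = 1,707.33; Shipping 30/546 × $7,900 = 434.07; Warehouse 175/546 × $7,900 = 2,532.05.
Rounded to nearest $5: Finishing $245; Tooling $2,980; Receiving $1,705; Shipping $435; Warehouse $2,530. Sum = $7,895.
Difference $7,900 − $7,895 = +$5 applied to Warehouse: Warehouse becomes $2,535.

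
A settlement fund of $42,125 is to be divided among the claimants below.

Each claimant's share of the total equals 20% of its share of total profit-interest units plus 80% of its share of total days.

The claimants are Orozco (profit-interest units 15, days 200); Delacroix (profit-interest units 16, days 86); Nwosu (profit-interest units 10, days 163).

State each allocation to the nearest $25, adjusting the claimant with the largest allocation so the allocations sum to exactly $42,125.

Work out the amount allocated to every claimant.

Orozco: $18,075 | Delacroix: $9,750 | Nwosu: $14,300

Totals — profit-interest units 41, days 449.
Composite weights (20% profit-interest units + 80% days): Orozco 0.4295; Delacroix 0.2313; Nwosu 0.3392.
Proportional shares: Orozco 18,093.45; Delacroix 9,742.59; Nwosu 14,288.95.
After rounding ($25): Orozco $18,100; Delacroix $9,750; Nwosu $14,300. Sum = $42,150.
Difference $42,125 − $42,150 = −$25 applied to largest allocation (Orozco): Orozco becomes $18,075.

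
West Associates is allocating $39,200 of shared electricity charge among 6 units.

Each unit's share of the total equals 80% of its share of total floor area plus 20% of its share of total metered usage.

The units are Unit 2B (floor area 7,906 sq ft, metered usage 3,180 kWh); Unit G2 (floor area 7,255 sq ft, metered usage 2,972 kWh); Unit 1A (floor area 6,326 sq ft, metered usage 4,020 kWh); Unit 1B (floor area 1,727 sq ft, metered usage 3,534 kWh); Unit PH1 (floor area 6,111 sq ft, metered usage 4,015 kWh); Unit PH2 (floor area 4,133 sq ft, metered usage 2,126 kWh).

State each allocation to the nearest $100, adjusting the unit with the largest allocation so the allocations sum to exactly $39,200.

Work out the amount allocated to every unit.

Unit 2B: $8,700 · Unit G2: $8,000 · Unit 1A: $7,500 · Unit 1B: $3,000 · Unit PH1: $7,300 · Unit PH2: $4,700

Floor area total 33,458; metered usage total 19,847.
Combined weights (80% floor area + 20% metered usage): Unit 2B 0.2211; Unit G2 0.2034; Unit 1A 0.1918; Unit 1B 0.0769; Unit PH1 0.1866; Unit PH2 0.1202.
Raw shares: Unit 2B 8,666.42; Unit G2 7,974.08; Unit 1A 7,517.31; Unit 1B 3,014.72; Unit PH1 7,313.82; Unit PH2 4,713.65.
At nearest $100: Unit 2B $8,700; Unit G2 $8,000; Unit 1A $7,500; Unit 1B $3,000; Unit PH1 $7,300; Unit PH2 $4,700. Sum = $39,200.
Sum already equals the total — no adjustment.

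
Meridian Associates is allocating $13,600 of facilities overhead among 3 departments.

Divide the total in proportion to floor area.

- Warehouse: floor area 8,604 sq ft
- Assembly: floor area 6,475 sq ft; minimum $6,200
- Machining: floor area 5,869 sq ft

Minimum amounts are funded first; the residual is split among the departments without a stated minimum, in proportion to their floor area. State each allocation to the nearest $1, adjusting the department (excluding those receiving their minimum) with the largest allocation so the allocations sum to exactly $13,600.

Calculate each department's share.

Fund the minimums — Assembly $6,200. Remaining pool $7,400.
Remaining pool split over remaining floor area 14,473: Warehouse 4,399.20 → $4,399; Machining 3,000.80 → $3,001.

Warehouse: $4,399; Assembly: $6,200; Machining: $3,001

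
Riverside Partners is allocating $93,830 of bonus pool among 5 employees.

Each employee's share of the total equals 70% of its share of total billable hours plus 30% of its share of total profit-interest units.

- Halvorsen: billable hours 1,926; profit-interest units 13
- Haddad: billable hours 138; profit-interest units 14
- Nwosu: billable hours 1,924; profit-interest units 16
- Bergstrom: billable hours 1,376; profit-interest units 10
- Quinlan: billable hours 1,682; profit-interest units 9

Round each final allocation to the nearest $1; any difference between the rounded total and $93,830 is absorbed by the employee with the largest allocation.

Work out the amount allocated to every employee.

Billable hours total 7,046; profit-interest units total 62.
Blended shares (70% billable hours + 30% profit-interest units): Halvorsen 0.2542; Haddad 0.0815; Nwosu 0.2686; Bergstrom 0.1851; Quinlan 0.2107.
Pro-rata amounts: Halvorsen 23,855.89; Haddad 7,642.63; Nwosu 25,199.29; Bergstrom 17,366.88; Quinlan 19,765.32.
After rounding ($1): Halvorsen $23,856; Haddad $7,643; Nwosu $25,199; Bergstrom $17,367; Quinlan $19,765. Sum = $93,830.
Rounded total matches; no reconciliation needed.

Halvorsen: $23,856 | Haddad: $7,643 | Nwosu: $25,199 | Bergstrom: $17,367 | Quinlan: $19,765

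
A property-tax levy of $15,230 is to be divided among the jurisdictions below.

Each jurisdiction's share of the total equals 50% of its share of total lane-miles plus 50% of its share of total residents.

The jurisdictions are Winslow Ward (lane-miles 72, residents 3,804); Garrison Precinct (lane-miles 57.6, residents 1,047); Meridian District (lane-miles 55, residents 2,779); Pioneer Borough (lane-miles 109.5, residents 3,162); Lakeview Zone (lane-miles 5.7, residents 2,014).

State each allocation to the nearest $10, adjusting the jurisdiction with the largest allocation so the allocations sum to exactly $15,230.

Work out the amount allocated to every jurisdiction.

Winslow Ward: $4,090; Garrison Precinct: $2,090; Meridian District: $3,050; Pioneer Borough: $4,660; Lakeview Zone: $1,340

Lane-miles total 299.8; residents total 12,806.
Blended shares (50% lane-miles + 50% residents): Winslow Ward 0.2686; Garrison Precinct 0.1369; Meridian District 0.2002; Pioneer Borough 0.3061; Lakeview Zone 0.0881.
Raw shares: Winslow Ward 4,090.84; Garrison Precinct 2,085.65; Meridian District 3,049.53; Pioneer Borough 4,661.59; Lakeview Zone 1,342.39.
After rounding ($10): Winslow Ward $4,090; Garrison Precinct $2,090; Meridian District $3,050; Pioneer Borough $4,660; Lakeview Zone $1,340. Sum = $15,230.
No rounding difference to absorb.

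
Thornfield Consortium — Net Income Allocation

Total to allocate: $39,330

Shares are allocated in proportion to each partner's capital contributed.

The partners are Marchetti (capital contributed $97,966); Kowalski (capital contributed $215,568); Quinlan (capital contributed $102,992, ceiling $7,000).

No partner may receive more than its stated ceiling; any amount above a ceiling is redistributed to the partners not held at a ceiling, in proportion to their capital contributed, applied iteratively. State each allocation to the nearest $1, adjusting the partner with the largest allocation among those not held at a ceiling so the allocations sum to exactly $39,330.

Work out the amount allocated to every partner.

Marchetti: $10,102 · Kowalski: $22,228 · Quinlan: $7,000

Capital contributed total: 416,526.
Pro-rata shares before constraints: Marchetti 9,250.33; Kowalski 20,354.77; Quinlan 9,724.90.
Cap binds for Quinlan ($7,000); remaining pool $32,330 reallocated over remaining capital contributed 313,534.
Shares after redistribution: Marchetti 10,101.75 → $10,102; Kowalski 22,228.25 → $22,228.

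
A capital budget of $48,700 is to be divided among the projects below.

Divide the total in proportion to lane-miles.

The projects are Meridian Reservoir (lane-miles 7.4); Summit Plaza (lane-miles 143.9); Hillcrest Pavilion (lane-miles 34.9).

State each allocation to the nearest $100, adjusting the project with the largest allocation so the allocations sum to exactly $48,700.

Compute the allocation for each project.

Meridian Reservoir: $1,900; Summit Plaza: $37,700; Hillcrest Pavilion: $9,100

Lane-miles total: 186.2.
Pro-rata amounts: Meridian Reservoir 7.4/186.2 × $48,700 = 1,935.45; Summit Plaza 143.9/186.2 × $48,700 = 37,636.57; Hillcrest Pavilion 34.9/186.2 × $48,700 = 9,127.98.
At nearest $100: Meridian Reservoir $1,900; Summit Plaza $37,600; Hillcrest Pavilion $9,100. Sum = $48,600.
Difference $48,700 − $48,600 = +$100 applied to largest allocation (Summit Plaza): Summit Plaza becomes $37,700.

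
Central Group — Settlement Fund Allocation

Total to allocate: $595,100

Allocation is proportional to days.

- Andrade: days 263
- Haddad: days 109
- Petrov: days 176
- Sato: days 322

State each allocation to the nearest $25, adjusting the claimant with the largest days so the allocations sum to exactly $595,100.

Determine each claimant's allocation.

Andrade: $179,900 | Haddad: $74,550 | Petrov: $120,400 | Sato: $220,250

Combined days = 263 + 109 + 176 + 322 = 870.
Pro-rata amounts: Andrade 179,898.05; Haddad 74,558.51; Petrov 120,388.05; Sato 220,255.40.
After rounding ($25): Andrade $179,900; Haddad $74,550; Petrov $120,400; Sato $220,250. Sum = $595,100.
No rounding difference to absorb.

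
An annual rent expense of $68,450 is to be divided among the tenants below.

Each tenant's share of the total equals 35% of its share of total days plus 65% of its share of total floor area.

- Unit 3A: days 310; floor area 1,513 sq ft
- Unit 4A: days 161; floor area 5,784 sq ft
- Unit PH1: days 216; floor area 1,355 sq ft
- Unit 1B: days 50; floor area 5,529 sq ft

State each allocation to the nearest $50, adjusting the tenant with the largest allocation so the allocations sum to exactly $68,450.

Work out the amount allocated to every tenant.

Unit 3A: $14,800; Unit 4A: $23,450; Unit PH1: $11,250; Unit 1B: $18,950

Days total 737; floor area total 14,181.
Blended shares (35% days + 65% floor area): Unit 3A 0.2166; Unit 4A 0.3416; Unit PH1 0.1647; Unit 1B 0.2772.
Raw shares: Unit 3A 14,824.10; Unit 4A 23,380.73; Unit PH1 11,272.74; Unit 1B 18,972.43.
Rounded to nearest $50: Unit 3A $14,800; Unit 4A $23,400; Unit PH1 $11,250; Unit 1B $18,950. Sum = $68,400.
Difference $68,450 − $68,400 = +$50 applied to largest allocation (Unit 4A): Unit 4A becomes $23,450.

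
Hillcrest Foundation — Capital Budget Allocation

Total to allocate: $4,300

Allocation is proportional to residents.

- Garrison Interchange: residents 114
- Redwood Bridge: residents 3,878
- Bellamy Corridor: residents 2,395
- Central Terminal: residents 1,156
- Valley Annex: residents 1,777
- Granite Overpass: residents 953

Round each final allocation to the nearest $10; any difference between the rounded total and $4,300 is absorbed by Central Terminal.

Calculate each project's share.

Total residents = 10,273.
Proportional shares: Garrison Interchange 114/10,273 × $4,300 = 47.72; Redwood Bridge 3,878/10,273 × $4,300 = 1,623.23; Bellamy Corridor 2,395/10,273 × $4,300 = 1,002.48; Central Terminal 1,156/10,273 × $4,300 = 483.87; Valley Annex 1,777/10,273 × $4,300 = 743.80; Granite Overpass 953/10,273 × $4,300 = 398.90.
Rounded to nearest $10: Garrison Interchange $50; Redwood Bridge $1,620; Bellamy Corridor $1,000; Central Terminal $480; Valley Annex $740; Granite Overpass $400. Sum = $4,290.
Difference $4,300 − $4,290 = +$10 applied to Central Terminal: Central Terminal becomes $490.

Garrison Interchange: $50 · Redwood Bridge: $1,620 · Bellamy Corridor: $1,000 · Central Terminal: $490 · Valley Annex: $740 · Granite Overpass: $400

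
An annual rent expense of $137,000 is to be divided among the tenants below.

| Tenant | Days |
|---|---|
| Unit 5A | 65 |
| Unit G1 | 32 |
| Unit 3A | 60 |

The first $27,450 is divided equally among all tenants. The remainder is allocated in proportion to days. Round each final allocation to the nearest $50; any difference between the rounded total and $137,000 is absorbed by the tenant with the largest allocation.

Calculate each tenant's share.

Unit 5A: $54,500 | Unit G1: $31,500 | Unit 3A: $51,000

First tranche $27,450 split equally: $9,150 each.
Remainder $109,550 by days (total 157): Unit 5A 45,355.10 → $45,350; Unit G1 22,328.66 → $22,350; Unit 3A 41,866.24 → $41,850.
Totals: Unit 5A $9,150 + $45,350 = $54,500; Unit G1 $9,150 + $22,350 = $31,500; Unit 3A $9,150 + $41,850 = $51,000.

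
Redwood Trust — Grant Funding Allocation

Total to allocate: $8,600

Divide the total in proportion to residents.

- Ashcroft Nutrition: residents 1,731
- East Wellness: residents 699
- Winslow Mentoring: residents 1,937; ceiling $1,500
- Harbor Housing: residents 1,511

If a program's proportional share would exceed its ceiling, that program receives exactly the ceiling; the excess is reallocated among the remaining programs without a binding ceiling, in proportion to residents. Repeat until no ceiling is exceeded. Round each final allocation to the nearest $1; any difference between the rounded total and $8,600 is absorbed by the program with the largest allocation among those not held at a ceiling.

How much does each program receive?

Sum of residents: 5,878.
Pro-rata shares before constraints: Ashcroft Nutrition 2,532.60; East Wellness 1,022.69; Winslow Mentoring 2,833.99; Harbor Housing 2,210.72.
Capped: Winslow Mentoring ($1,500); balance $7,100 reallocated over remaining residents 3,941.
Shares after redistribution: Ashcroft Nutrition 3,118.52 → $3,119; East Wellness 1,259.30 → $1,259; Harbor Housing 2,722.18 → $2,722.

Ashcroft Nutrition: $3,119 | East Wellness: $1,259 | Winslow Mentoring: $1,500 | Harbor Housing: $2,722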